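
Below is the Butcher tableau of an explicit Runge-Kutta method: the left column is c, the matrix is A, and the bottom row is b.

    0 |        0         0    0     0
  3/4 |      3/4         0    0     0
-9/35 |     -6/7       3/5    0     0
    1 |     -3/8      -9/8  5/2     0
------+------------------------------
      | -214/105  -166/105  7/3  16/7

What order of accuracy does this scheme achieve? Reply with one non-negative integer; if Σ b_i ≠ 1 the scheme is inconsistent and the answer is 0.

b = (-214/105, -166/105, 7/3, 16/7)
c = (0, 3/4, -9/35, 1)
Ac = (0, 0, 9/20, -333/224)
Σ b_i: (-214/105)·1 + (-166/105)·1 + 7/3·1 + 16/7·1 = 1 ✓
b·c: (-166/105)·3/4 + 7/3·(-9/35) + 16/7·1 = 1/2 ✓
b·c²: (-166/105)·9/16 + 7/3·81/1225 + 16/7·1 = 2171/1400 ≠ 1/3 ⇒ order 2.
b·Ac: 7/3·9/20 + 16/7·(-333/224) = -2301/980 ≠ 1/6

2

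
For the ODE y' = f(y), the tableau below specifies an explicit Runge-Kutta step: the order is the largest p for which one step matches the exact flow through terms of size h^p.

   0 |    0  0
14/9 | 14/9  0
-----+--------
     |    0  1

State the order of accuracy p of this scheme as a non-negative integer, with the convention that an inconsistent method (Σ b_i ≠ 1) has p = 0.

b = (0, 1)
c = (0, 14/9)
Σ b_i: 1·1 = 1 ✓
b·c: 1·14/9 = 14/9 ≠ 1/2 ⇒ order 1.

1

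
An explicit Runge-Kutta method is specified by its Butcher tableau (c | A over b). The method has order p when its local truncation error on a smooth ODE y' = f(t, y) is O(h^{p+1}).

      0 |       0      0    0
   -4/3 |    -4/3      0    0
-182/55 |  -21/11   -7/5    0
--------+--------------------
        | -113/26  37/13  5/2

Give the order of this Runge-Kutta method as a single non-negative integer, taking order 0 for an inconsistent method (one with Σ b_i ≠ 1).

1

b = (-113/26, 37/13, 5/2)
c = (0, -4/3, -182/55)
Ac = (0, 0, 28/15)
Σ b_i: (-113/26)·1 + 37/13·1 + 5/2·1 = 1 ✓
b·c: 37/13·(-4/3) + 5/2·(-182/55) = -5177/429 ≠ 1/2 ⇒ order 1.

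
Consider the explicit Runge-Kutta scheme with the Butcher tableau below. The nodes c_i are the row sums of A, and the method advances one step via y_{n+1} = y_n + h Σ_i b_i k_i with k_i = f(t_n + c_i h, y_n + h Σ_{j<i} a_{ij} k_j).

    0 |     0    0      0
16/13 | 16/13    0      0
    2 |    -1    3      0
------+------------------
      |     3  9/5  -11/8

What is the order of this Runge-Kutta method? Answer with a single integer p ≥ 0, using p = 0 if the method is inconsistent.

0

b = (3, 9/5, -11/8)
c = (0, 16/13, 2)
Ac = (0, 0, 48/13)
Σ b_i: 3·1 + 9/5·1 + (-11/8)·1 = 137/40 ≠ 1 ⇒ order 0.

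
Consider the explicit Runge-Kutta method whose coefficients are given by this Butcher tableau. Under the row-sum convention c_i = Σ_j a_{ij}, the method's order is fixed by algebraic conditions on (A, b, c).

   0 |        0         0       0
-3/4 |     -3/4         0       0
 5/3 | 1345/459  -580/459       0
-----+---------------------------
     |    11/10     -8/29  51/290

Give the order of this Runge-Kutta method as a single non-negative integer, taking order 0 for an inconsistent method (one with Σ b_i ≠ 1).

b = (11/10, -8/29, 51/290)
c = (0, -3/4, 5/3)
Ac = (0, 0, 145/153)
Σ b_i: 11/10·1 + (-8/29)·1 + 51/290·1 = 1 ✓
b·c: (-8/29)·(-3/4) + 51/290·5/3 = 1/2 ✓
b·c²: (-8/29)·9/16 + 51/290·25/9 = 1/3 ✓
b·Ac: 51/290·145/153 = 1/6 ✓; 3 stages ⇒ order 3.

3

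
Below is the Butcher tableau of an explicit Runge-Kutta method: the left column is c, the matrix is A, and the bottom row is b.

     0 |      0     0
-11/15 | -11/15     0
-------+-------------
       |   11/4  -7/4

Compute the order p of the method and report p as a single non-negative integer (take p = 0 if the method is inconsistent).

b = (11/4, -7/4)
c = (0, -11/15)
Σ b_i: 11/4·1 + (-7/4)·1 = 1 ✓
b·c: (-7/4)·(-11/15) = 77/60 ≠ 1/2 ⇒ order 1.

1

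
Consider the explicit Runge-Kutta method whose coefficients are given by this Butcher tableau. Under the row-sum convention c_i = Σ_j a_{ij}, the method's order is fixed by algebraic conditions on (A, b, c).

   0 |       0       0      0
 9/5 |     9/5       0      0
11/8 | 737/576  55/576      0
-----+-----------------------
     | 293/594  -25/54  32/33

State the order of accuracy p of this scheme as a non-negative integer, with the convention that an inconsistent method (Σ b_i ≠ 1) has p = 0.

3

b = (293/594, -25/54, 32/33)
c = (0, 9/5, 11/8)
Ac = (0, 0, 11/64)
Σ b_i: 293/594·1 + (-25/54)·1 + 32/33·1 = 1 ✓
b·c: (-25/54)·9/5 + 32/33·11/8 = 1/2 ✓
b·c²: (-25/54)·81/25 + 32/33·121/64 = 1/3 ✓
b·Ac: 32/33·11/64 = 1/6 ✓; 3 stages ⇒ order 3.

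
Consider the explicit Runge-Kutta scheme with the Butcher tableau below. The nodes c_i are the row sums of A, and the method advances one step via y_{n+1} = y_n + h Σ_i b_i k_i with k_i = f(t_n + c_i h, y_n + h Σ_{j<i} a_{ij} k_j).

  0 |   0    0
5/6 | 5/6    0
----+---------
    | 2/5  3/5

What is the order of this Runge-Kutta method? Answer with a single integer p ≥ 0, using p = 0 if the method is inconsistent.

2

b = (2/5, 3/5)
c = (0, 5/6)
Σ b_i: 2/5·1 + 3/5·1 = 1 ✓
b·c: 3/5·5/6 = 1/2 ✓; 2 stages ⇒ order 2.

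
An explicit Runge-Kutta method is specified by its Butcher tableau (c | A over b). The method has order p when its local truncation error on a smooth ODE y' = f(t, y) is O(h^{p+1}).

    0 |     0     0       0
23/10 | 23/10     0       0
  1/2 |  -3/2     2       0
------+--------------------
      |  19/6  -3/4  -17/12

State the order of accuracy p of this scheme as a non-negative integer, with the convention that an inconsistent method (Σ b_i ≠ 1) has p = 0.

b = (19/6, -3/4, -17/12)
c = (0, 23/10, 1/2)
Ac = (0, 0, 23/5)
Σ b_i: 19/6·1 + (-3/4)·1 + (-17/12)·1 = 1 ✓
b·c: (-3/4)·23/10 + (-17/12)·1/2 = -73/30 ≠ 1/2 ⇒ order 1.

1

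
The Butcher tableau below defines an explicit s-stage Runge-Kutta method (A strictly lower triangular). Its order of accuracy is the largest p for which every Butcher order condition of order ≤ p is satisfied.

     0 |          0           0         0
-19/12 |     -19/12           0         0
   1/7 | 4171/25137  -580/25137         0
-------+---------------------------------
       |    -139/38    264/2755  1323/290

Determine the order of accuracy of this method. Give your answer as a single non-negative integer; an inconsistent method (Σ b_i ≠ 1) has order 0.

3

b = (-139/38, 264/2755, 1323/290)
c = (0, -19/12, 1/7)
Ac = (0, 0, 145/3969)
Σ b_i: (-139/38)·1 + 264/2755·1 + 1323/290·1 = 1 ✓
b·c: 264/2755·(-19/12) + 1323/290·1/7 = 1/2 ✓
b·c²: 264/2755·361/144 + 1323/290·1/49 = 1/3 ✓
b·Ac: 1323/290·145/3969 = 1/6 ✓; 3 stages ⇒ order 3.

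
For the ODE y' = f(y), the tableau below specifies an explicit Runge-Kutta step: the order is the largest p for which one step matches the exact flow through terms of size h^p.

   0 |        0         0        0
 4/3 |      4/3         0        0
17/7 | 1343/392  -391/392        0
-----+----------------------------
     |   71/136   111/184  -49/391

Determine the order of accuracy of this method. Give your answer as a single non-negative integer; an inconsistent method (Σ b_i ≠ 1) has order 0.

b = (71/136, 111/184, -49/391)
c = (0, 4/3, 17/7)
Ac = (0, 0, -391/294)
Σ b_i: 71/136·1 + 111/184·1 + (-49/391)·1 = 1 ✓
b·c: 111/184·4/3 + (-49/391)·17/7 = 1/2 ✓
b·c²: 111/184·16/9 + (-49/391)·289/49 = 1/3 ✓
b·Ac: (-49/391)·(-391/294) = 1/6 ✓; 3 stages ⇒ order 3.

3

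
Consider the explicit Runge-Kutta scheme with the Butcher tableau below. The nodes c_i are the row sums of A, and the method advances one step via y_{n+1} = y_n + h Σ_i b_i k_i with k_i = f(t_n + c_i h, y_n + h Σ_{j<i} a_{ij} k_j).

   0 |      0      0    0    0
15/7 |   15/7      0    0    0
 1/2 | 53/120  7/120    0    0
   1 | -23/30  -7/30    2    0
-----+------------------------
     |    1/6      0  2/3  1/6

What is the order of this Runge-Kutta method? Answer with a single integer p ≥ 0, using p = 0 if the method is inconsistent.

4

b = (1/6, 0, 2/3, 1/6)
c = (0, 15/7, 1/2, 1)
Ac = (0, 0, 1/8, 1/2)
Σ b_i: 1/6·1 + 2/3·1 + 1/6·1 = 1 ✓
b·c: 2/3·1/2 + 1/6·1 = 1/2 ✓
b·c²: 2/3·1/4 + 1/6·1 = 1/3 ✓
b·Ac: 2/3·1/8 + 1/6·1/2 = 1/6 ✓
b·c³: 2/3·1/8 + 1/6·1 = 1/4 ✓
b·(c∘Ac): 2/3·1/16 + 1/6·1/2 = 1/8 ✓
b·Ac²: 2/3·15/56 + 1/6·(-4/7) = 1/12 ✓
b·A²c: 1/6·1/4 = 1/24 ✓; 4 stages ⇒ order 4.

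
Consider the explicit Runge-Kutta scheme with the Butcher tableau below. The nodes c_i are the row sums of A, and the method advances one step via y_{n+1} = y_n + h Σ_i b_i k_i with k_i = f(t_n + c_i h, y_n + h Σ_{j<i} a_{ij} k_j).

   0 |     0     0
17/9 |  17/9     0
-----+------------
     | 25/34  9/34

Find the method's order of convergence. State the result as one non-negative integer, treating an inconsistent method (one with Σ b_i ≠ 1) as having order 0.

b = (25/34, 9/34)
c = (0, 17/9)
Σ b_i: 25/34·1 + 9/34·1 = 1 ✓
b·c: 9/34·17/9 = 1/2 ✓; 2 stages ⇒ order 2.

2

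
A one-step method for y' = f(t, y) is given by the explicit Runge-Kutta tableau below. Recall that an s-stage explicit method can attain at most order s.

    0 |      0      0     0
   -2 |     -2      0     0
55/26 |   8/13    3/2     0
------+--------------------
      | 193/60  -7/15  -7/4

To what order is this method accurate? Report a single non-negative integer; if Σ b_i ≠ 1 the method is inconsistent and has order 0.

1

b = (193/60, -7/15, -7/4)
c = (0, -2, 55/26)
Ac = (0, 0, -3)
Σ b_i: 193/60·1 + (-7/15)·1 + (-7/4)·1 = 1 ✓
b·c: (-7/15)·(-2) + (-7/4)·55/26 = -4319/1560 ≠ 1/2 ⇒ order 1.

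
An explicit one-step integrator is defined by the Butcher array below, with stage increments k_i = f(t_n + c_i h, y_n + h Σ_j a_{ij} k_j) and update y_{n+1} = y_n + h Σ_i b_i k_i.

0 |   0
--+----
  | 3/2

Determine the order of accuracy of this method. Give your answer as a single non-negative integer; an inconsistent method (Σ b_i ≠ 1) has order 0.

0

b = (3/2)
c = (0)
Σ b_i: 3/2·1 = 3/2 ≠ 1 ⇒ order 0.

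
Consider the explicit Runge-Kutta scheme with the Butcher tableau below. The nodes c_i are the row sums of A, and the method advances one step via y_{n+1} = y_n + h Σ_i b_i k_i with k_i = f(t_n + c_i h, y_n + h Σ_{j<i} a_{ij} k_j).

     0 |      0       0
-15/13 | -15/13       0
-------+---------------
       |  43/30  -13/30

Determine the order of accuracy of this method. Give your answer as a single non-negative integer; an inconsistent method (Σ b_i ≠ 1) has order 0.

2

b = (43/30, -13/30)
c = (0, -15/13)
Σ b_i: 43/30·1 + (-13/30)·1 = 1 ✓
b·c: (-13/30)·(-15/13) = 1/2 ✓; 2 stages ⇒ order 2.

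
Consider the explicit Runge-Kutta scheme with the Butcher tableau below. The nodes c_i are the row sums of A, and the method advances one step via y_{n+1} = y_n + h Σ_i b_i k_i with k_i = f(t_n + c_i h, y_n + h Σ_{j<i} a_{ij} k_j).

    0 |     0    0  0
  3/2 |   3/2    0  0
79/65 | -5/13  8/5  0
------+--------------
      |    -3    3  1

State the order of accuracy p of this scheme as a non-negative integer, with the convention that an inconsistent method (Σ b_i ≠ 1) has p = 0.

1

b = (-3, 3, 1)
c = (0, 3/2, 79/65)
Ac = (0, 0, 12/5)
Σ b_i: (-3)·1 + 3·1 + 1·1 = 1 ✓
b·c: 3·3/2 + 1·79/65 = 743/130 ≠ 1/2 ⇒ order 1.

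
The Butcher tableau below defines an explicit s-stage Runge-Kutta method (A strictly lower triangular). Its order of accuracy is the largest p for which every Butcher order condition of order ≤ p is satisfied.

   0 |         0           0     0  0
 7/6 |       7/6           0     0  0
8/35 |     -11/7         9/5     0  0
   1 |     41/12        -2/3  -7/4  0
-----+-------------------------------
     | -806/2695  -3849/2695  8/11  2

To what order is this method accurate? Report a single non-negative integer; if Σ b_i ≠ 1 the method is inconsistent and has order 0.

b = (-806/2695, -3849/2695, 8/11, 2)
c = (0, 7/6, 8/35, 1)
Ac = (0, 0, 21/10, -53/45)
Σ b_i: (-806/2695)·1 + (-3849/2695)·1 + 8/11·1 + 2·1 = 1 ✓
b·c: (-3849/2695)·7/6 + 8/11·8/35 + 2·1 = 1/2 ✓
b·c²: (-3849/2695)·49/36 + 8/11·64/1225 + 2·1 = 15209/161700 ≠ 1/3 ⇒ order 2.
b·Ac: 8/11·21/10 + 2·(-53/45) = -82/99 ≠ 1/6

2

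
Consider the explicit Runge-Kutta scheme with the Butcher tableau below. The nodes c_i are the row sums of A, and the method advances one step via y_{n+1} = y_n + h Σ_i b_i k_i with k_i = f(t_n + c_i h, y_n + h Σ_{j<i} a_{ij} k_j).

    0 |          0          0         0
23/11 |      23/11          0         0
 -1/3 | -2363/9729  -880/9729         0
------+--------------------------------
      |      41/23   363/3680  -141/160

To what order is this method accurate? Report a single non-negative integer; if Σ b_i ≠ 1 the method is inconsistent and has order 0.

b = (41/23, 363/3680, -141/160)
c = (0, 23/11, -1/3)
Ac = (0, 0, -80/423)
Σ b_i: 41/23·1 + 363/3680·1 + (-141/160)·1 = 1 ✓
b·c: 363/3680·23/11 + (-141/160)·(-1/3) = 1/2 ✓
b·c²: 363/3680·529/121 + (-141/160)·1/9 = 1/3 ✓
b·Ac: (-141/160)·(-80/423) = 1/6 ✓; 3 stages ⇒ order 3.

3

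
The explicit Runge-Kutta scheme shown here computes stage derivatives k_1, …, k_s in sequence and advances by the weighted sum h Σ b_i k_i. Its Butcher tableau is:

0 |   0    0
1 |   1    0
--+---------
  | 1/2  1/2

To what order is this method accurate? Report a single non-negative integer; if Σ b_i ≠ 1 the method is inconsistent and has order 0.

b = (1/2, 1/2)
c = (0, 1)
Σ b_i: 1/2·1 + 1/2·1 = 1 ✓
b·c: 1/2·1 = 1/2 ✓; 2 stages ⇒ order 2.

2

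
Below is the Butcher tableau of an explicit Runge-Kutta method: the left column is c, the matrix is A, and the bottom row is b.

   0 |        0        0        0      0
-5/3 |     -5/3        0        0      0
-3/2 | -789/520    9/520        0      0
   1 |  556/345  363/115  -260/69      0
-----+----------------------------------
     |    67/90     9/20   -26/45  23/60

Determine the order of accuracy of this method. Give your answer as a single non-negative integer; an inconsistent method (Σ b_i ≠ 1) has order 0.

4

b = (67/90, 9/20, -26/45, 23/60)
c = (0, -5/3, -3/2, 1)
Ac = (0, 0, -3/104, 9/23)
Σ b_i: 67/90·1 + 9/20·1 + (-26/45)·1 + 23/60·1 = 1 ✓
b·c: 9/20·(-5/3) + (-26/45)·(-3/2) + 23/60·1 = 1/2 ✓
b·c²: 9/20·25/9 + (-26/45)·9/4 + 23/60·1 = 1/3 ✓
b·Ac: (-26/45)·(-3/104) + 23/60·9/23 = 1/6 ✓
b·c³: 9/20·(-125/27) + (-26/45)·(-27/8) + 23/60·1 = 1/4 ✓
b·(c∘Ac): (-26/45)·9/208 + 23/60·9/23 = 1/8 ✓
b·Ac²: (-26/45)·5/104 + 23/60·20/69 = 1/12 ✓
b·A²c: 23/60·5/46 = 1/24 ✓; 4 stages ⇒ order 4.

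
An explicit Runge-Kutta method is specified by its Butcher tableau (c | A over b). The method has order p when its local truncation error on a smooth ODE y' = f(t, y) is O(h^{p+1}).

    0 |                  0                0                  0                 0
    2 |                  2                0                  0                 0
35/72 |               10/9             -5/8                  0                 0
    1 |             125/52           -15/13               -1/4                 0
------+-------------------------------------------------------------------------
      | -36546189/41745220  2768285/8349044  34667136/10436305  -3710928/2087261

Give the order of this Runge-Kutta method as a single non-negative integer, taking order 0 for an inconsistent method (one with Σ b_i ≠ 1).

b = (-36546189/41745220, 2768285/8349044, 34667136/10436305, -3710928/2087261)
c = (0, 2, 35/72, 1)
Ac = (0, 0, -5/4, -9095/3744)
Σ b_i: (-36546189/41745220)·1 + 2768285/8349044·1 + 34667136/10436305·1 + (-3710928/2087261)·1 = 1 ✓
b·c: 2768285/8349044·2 + 34667136/10436305·35/72 + (-3710928/2087261)·1 = 1/2 ✓
b·c²: 2768285/8349044·4 + 34667136/10436305·1225/5184 + (-3710928/2087261)·1 = 1/3 ✓
b·Ac: 34667136/10436305·(-5/4) + (-3710928/2087261)·(-9095/3744) = 1/6 ✓
b·c³: 2768285/8349044·8 + 34667136/10436305·42875/373248 + (-3710928/2087261)·1 = 283185161/225424188 ≠ 1/4 ⇒ order 3.
b·(c∘Ac): 34667136/10436305·(-175/288) + (-3710928/2087261)·(-9095/3744) = 28809845/12523566 ≠ 1/8
b·Ac²: 34667136/10436305·(-5/2) + (-3710928/2087261)·(-1260085/269568) = 5624119/901696752 ≠ 1/12
b·A²c: (-3710928/2087261)·5/16 = -1159665/2087261 ≠ 1/24

3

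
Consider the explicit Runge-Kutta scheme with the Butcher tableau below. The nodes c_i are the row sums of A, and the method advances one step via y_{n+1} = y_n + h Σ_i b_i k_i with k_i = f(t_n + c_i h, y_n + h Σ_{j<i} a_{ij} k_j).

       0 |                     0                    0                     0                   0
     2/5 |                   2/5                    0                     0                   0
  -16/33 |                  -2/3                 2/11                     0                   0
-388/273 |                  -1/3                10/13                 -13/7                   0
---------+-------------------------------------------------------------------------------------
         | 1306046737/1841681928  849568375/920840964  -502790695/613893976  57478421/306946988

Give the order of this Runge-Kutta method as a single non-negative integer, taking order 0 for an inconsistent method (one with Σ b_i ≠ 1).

3

b = (1306046737/1841681928, 849568375/920840964, -502790695/613893976, 57478421/306946988)
c = (0, 2/5, -16/33, -388/273)
Ac = (0, 0, 4/55, 3628/3003)
Σ b_i: 1306046737/1841681928·1 + 849568375/920840964·1 + (-502790695/613893976)·1 + 57478421/306946988·1 = 1 ✓
b·c: 849568375/920840964·2/5 + (-502790695/613893976)·(-16/33) + 57478421/306946988·(-388/273) = 1/2 ✓
b·c²: 849568375/920840964·4/25 + (-502790695/613893976)·256/1089 + 57478421/306946988·150544/74529 = 1/3 ✓
b·Ac: (-502790695/613893976)·4/55 + 57478421/306946988·3628/3003 = 1/6 ✓
b·c³: 849568375/920840964·8/125 + (-502790695/613893976)·(-4096/35937) + 57478421/306946988·(-58411072/20346417) = -798872251082/2073964061169 ≠ 1/4 ⇒ order 3.
b·(c∘Ac): (-502790695/613893976)·(-64/1815) + 57478421/306946988·(-1407664/819819) = -202113580/690630723 ≠ 1/8
b·Ac²: (-502790695/613893976)·8/275 + 57478421/306946988·(-155336/495495) = -626982073/7596937953 ≠ 1/12
b·A²c: 57478421/306946988·(-52/385) = -9704149/383683735 ≠ 1/24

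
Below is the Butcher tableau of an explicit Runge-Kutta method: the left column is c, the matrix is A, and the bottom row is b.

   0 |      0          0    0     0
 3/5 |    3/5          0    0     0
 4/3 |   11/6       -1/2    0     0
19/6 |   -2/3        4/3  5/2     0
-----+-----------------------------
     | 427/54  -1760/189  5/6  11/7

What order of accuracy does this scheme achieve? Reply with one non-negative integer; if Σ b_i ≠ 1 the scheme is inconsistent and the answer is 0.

b = (427/54, -1760/189, 5/6, 11/7)
c = (0, 3/5, 4/3, 19/6)
Ac = (0, 0, -3/10, 62/15)
Σ b_i: 427/54·1 + (-1760/189)·1 + 5/6·1 + 11/7·1 = 1 ✓
b·c: (-1760/189)·3/5 + 5/6·4/3 + 11/7·19/6 = 1/2 ✓
b·c²: (-1760/189)·9/25 + 5/6·16/9 + 11/7·361/36 = 7499/540 ≠ 1/3 ⇒ order 2.
b·Ac: 5/6·(-3/10) + 11/7·62/15 = 2623/420 ≠ 1/6

2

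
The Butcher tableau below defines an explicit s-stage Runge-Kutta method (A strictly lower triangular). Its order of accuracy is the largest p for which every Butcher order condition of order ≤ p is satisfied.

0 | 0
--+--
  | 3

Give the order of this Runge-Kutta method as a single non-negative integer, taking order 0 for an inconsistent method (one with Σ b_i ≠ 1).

0

b = (3)
c = (0)
Σ b_i: 3·1 = 3 ≠ 1 ⇒ order 0.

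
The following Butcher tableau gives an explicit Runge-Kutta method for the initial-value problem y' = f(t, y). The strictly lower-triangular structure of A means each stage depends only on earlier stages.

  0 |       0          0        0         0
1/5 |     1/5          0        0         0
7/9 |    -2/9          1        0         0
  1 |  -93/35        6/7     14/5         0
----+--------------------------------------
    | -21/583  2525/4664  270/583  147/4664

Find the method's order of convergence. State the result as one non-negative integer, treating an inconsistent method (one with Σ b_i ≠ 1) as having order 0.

3

b = (-21/583, 2525/4664, 270/583, 147/4664)
c = (0, 1/5, 7/9, 1)
Ac = (0, 0, 1/5, 148/63)
Σ b_i: (-21/583)·1 + 2525/4664·1 + 270/583·1 + 147/4664·1 = 1 ✓
b·c: 2525/4664·1/5 + 270/583·7/9 + 147/4664·1 = 1/2 ✓
b·c²: 2525/4664·1/25 + 270/583·49/81 + 147/4664·1 = 1/3 ✓
b·Ac: 270/583·1/5 + 147/4664·148/63 = 1/6 ✓
b·c³: 2525/4664·1/125 + 270/583·343/729 + 147/4664·1 = 39943/157410 ≠ 1/4 ⇒ order 3.
b·(c∘Ac): 270/583·7/45 + 147/4664·148/63 = 511/3498 ≠ 1/8
b·Ac²: 270/583·1/25 + 147/4664·24496/14175 = 28724/393525 ≠ 1/12
b·A²c: 147/4664·14/25 = 1029/58300 ≠ 1/24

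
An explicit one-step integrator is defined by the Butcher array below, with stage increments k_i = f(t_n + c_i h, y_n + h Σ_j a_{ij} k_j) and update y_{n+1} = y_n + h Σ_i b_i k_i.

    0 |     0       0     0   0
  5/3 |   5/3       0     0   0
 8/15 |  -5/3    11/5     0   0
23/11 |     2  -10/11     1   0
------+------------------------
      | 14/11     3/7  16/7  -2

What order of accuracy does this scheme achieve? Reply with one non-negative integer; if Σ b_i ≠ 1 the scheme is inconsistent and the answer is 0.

0

b = (14/11, 3/7, 16/7, -2)
c = (0, 5/3, 8/15, 23/11)
Ac = (0, 0, 11/3, -54/55)
Σ b_i: 14/11·1 + 3/7·1 + 16/7·1 + (-2)·1 = 153/77 ≠ 1 ⇒ order 0.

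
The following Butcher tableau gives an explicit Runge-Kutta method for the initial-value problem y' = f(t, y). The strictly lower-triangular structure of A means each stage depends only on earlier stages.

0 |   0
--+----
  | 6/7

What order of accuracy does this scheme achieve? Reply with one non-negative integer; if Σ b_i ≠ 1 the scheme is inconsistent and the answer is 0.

0

b = (6/7)
c = (0)
Σ b_i: 6/7·1 = 6/7 ≠ 1 ⇒ order 0.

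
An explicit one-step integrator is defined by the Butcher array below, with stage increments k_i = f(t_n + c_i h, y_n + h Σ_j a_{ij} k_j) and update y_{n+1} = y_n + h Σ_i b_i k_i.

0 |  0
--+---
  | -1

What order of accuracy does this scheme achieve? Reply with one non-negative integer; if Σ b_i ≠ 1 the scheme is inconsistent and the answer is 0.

0

b = (-1)
c = (0)
Σ b_i: (-1)·1 = -1 ≠ 1 ⇒ order 0.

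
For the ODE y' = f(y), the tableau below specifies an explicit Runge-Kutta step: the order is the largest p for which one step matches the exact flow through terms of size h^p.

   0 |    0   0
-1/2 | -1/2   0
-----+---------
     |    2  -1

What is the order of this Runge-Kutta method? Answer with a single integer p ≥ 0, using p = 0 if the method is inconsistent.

b = (2, -1)
c = (0, -1/2)
Σ b_i: 2·1 + (-1)·1 = 1 ✓
b·c: (-1)·(-1/2) = 1/2 ✓; 2 stages ⇒ order 2.

2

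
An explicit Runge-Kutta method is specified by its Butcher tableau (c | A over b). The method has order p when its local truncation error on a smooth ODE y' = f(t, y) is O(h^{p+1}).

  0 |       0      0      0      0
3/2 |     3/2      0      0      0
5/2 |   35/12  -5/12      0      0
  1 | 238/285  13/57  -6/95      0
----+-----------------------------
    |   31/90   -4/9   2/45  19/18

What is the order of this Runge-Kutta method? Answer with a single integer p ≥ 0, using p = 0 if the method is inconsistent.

4

b = (31/90, -4/9, 2/45, 19/18)
c = (0, 3/2, 5/2, 1)
Ac = (0, 0, -5/8, 7/38)
Σ b_i: 31/90·1 + (-4/9)·1 + 2/45·1 + 19/18·1 = 1 ✓
b·c: (-4/9)·3/2 + 2/45·5/2 + 19/18·1 = 1/2 ✓
b·c²: (-4/9)·9/4 + 2/45·25/4 + 19/18·1 = 1/3 ✓
b·Ac: 2/45·(-5/8) + 19/18·7/38 = 1/6 ✓
b·c³: (-4/9)·27/8 + 2/45·125/8 + 19/18·1 = 1/4 ✓
b·(c∘Ac): 2/45·(-25/16) + 19/18·7/38 = 1/8 ✓
b·Ac²: 2/45·(-15/16) + 19/18·9/76 = 1/12 ✓
b·A²c: 19/18·3/76 = 1/24 ✓; 4 stages ⇒ order 4.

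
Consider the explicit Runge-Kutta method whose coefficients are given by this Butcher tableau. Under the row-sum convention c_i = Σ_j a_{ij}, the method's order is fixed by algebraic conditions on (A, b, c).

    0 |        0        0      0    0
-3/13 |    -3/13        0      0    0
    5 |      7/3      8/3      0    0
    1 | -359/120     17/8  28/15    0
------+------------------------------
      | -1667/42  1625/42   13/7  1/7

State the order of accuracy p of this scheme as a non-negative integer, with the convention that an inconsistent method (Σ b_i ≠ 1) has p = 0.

2

b = (-1667/42, 1625/42, 13/7, 1/7)
c = (0, -3/13, 5, 1)
Ac = (0, 0, -8/13, 2759/312)
Σ b_i: (-1667/42)·1 + 1625/42·1 + 13/7·1 + 1/7·1 = 1 ✓
b·c: 1625/42·(-3/13) + 13/7·5 + 1/7·1 = 1/2 ✓
b·c²: 1625/42·9/169 + 13/7·25 + 1/7·1 = 8851/182 ≠ 1/3 ⇒ order 2.
b·Ac: 13/7·(-8/13) + 1/7·2759/312 = 263/2184 ≠ 1/6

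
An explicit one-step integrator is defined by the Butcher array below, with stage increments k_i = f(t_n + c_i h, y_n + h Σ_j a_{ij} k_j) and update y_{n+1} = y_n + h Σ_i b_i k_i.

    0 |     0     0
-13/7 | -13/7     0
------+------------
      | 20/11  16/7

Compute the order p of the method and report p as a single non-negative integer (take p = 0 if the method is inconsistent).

0

b = (20/11, 16/7)
c = (0, -13/7)
Σ b_i: 20/11·1 + 16/7·1 = 316/77 ≠ 1 ⇒ order 0.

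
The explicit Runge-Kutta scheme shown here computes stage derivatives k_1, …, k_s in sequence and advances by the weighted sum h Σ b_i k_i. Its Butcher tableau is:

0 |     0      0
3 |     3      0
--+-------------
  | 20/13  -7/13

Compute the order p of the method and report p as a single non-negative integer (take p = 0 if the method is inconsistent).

1

b = (20/13, -7/13)
c = (0, 3)
Σ b_i: 20/13·1 + (-7/13)·1 = 1 ✓
b·c: (-7/13)·3 = -21/13 ≠ 1/2 ⇒ order 1.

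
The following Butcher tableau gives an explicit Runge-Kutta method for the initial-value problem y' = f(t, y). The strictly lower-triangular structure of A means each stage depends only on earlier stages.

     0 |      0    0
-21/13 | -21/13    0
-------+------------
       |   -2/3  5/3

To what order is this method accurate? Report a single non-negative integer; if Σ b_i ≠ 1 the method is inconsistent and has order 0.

b = (-2/3, 5/3)
c = (0, -21/13)
Σ b_i: (-2/3)·1 + 5/3·1 = 1 ✓
b·c: 5/3·(-21/13) = -35/13 ≠ 1/2 ⇒ order 1.

1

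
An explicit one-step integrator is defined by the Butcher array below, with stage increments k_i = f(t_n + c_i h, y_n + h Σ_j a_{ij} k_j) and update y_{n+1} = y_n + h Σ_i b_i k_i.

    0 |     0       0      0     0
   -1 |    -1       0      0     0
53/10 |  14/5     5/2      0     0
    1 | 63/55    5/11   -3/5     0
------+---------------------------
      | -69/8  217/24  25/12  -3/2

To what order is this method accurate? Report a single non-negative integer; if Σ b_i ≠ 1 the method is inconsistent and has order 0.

b = (-69/8, 217/24, 25/12, -3/2)
c = (0, -1, 53/10, 1)
Ac = (0, 0, -5/2, -1999/550)
Σ b_i: (-69/8)·1 + 217/24·1 + 25/12·1 + (-3/2)·1 = 1 ✓
b·c: 217/24·(-1) + 25/12·53/10 + (-3/2)·1 = 1/2 ✓
b·c²: 217/24·1 + 25/12·2809/100 + (-3/2)·1 = 1057/16 ≠ 1/3 ⇒ order 2.
b·Ac: 25/12·(-5/2) + (-3/2)·(-1999/550) = 1607/6600 ≠ 1/6

2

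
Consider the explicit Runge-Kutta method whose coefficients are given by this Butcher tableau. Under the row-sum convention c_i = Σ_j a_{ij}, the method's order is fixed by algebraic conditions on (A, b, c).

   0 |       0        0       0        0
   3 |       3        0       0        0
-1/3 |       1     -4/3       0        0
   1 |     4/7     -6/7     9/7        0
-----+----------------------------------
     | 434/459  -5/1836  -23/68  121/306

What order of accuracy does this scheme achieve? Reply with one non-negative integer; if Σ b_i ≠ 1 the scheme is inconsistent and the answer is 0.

b = (434/459, -5/1836, -23/68, 121/306)
c = (0, 3, -1/3, 1)
Ac = (0, 0, -4, -3)
Σ b_i: 434/459·1 + (-5/1836)·1 + (-23/68)·1 + 121/306·1 = 1 ✓
b·c: (-5/1836)·3 + (-23/68)·(-1/3) + 121/306·1 = 1/2 ✓
b·c²: (-5/1836)·9 + (-23/68)·1/9 + 121/306·1 = 1/3 ✓
b·Ac: (-23/68)·(-4) + 121/306·(-3) = 1/6 ✓
b·c³: (-5/1836)·27 + (-23/68)·(-1/27) + 121/306·1 = 307/918 ≠ 1/4 ⇒ order 3.
b·(c∘Ac): (-23/68)·4/3 + 121/306·(-3) = -167/102 ≠ 1/8
b·Ac²: (-23/68)·(-12) + 121/306·(-53/7) = 2281/2142 ≠ 1/12
b·A²c: 121/306·(-36/7) = -242/119 ≠ 1/24

3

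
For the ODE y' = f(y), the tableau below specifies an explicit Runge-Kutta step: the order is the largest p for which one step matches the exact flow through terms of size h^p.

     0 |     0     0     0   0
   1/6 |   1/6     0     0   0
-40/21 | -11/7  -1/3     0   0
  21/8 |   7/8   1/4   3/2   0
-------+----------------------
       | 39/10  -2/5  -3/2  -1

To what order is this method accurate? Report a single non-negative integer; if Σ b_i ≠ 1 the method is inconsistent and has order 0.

1

b = (39/10, -2/5, -3/2, -1)
c = (0, 1/6, -40/21, 21/8)
Ac = (0, 0, -1/18, -473/168)
Σ b_i: 39/10·1 + (-2/5)·1 + (-3/2)·1 + (-1)·1 = 1 ✓
b·c: (-2/5)·1/6 + (-3/2)·(-40/21) + (-1)·21/8 = 139/840 ≠ 1/2 ⇒ order 1.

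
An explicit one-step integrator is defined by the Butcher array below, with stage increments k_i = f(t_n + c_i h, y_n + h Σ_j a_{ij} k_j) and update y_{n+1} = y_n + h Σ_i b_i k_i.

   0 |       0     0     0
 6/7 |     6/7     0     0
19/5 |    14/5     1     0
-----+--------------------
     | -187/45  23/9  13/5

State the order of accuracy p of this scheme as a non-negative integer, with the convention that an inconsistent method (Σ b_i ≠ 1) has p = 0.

1

b = (-187/45, 23/9, 13/5)
c = (0, 6/7, 19/5)
Ac = (0, 0, 6/7)
Σ b_i: (-187/45)·1 + 23/9·1 + 13/5·1 = 1 ✓
b·c: 23/9·6/7 + 13/5·19/5 = 6337/525 ≠ 1/2 ⇒ order 1.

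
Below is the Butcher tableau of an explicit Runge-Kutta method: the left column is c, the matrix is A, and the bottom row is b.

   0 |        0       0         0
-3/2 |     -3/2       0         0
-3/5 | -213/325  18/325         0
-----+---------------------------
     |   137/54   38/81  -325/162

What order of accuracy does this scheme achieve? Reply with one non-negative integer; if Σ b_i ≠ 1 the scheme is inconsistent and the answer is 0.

3

b = (137/54, 38/81, -325/162)
c = (0, -3/2, -3/5)
Ac = (0, 0, -27/325)
Σ b_i: 137/54·1 + 38/81·1 + (-325/162)·1 = 1 ✓
b·c: 38/81·(-3/2) + (-325/162)·(-3/5) = 1/2 ✓
b·c²: 38/81·9/4 + (-325/162)·9/25 = 1/3 ✓
b·Ac: (-325/162)·(-27/325) = 1/6 ✓; 3 stages ⇒ order 3.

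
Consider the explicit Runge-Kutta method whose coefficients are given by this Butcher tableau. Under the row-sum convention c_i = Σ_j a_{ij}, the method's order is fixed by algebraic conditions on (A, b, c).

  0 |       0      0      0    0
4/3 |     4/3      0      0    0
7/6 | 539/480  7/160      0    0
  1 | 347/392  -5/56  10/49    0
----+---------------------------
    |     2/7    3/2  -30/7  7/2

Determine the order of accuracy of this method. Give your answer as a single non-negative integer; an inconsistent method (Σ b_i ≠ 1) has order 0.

4

b = (2/7, 3/2, -30/7, 7/2)
c = (0, 4/3, 7/6, 1)
Ac = (0, 0, 7/120, 5/42)
Σ b_i: 2/7·1 + 3/2·1 + (-30/7)·1 + 7/2·1 = 1 ✓
b·c: 3/2·4/3 + (-30/7)·7/6 + 7/2·1 = 1/2 ✓
b·c²: 3/2·16/9 + (-30/7)·49/36 + 7/2·1 = 1/3 ✓
b·Ac: (-30/7)·7/120 + 7/2·5/42 = 1/6 ✓
b·c³: 3/2·64/27 + (-30/7)·343/216 + 7/2·1 = 1/4 ✓
b·(c∘Ac): (-30/7)·49/720 + 7/2·5/42 = 1/8 ✓
b·Ac²: (-30/7)·7/90 + 7/2·5/42 = 1/12 ✓
b·A²c: 7/2·1/84 = 1/24 ✓; 4 stages ⇒ order 4.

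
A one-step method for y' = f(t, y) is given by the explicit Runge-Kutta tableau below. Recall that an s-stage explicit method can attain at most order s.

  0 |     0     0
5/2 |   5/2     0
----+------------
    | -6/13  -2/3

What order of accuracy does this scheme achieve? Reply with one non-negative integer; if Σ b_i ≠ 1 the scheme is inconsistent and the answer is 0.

b = (-6/13, -2/3)
c = (0, 5/2)
Σ b_i: (-6/13)·1 + (-2/3)·1 = -44/39 ≠ 1 ⇒ order 0.

0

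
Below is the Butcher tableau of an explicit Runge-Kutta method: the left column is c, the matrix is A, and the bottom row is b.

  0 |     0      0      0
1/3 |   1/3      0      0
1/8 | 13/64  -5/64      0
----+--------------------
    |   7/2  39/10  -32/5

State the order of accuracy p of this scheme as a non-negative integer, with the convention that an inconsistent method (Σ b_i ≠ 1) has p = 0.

b = (7/2, 39/10, -32/5)
c = (0, 1/3, 1/8)
Ac = (0, 0, -5/192)
Σ b_i: 7/2·1 + 39/10·1 + (-32/5)·1 = 1 ✓
b·c: 39/10·1/3 + (-32/5)·1/8 = 1/2 ✓
b·c²: 39/10·1/9 + (-32/5)·1/64 = 1/3 ✓
b·Ac: (-32/5)·(-5/192) = 1/6 ✓; 3 stages ⇒ order 3.

3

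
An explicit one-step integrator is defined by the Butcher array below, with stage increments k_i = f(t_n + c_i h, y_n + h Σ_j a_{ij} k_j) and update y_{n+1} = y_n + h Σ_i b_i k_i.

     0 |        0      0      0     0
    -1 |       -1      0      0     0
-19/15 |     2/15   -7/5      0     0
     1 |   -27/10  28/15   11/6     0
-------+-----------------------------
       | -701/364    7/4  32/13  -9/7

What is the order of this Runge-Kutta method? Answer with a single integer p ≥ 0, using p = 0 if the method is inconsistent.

b = (-701/364, 7/4, 32/13, -9/7)
c = (0, -1, -19/15, 1)
Ac = (0, 0, 7/5, -377/90)
Σ b_i: (-701/364)·1 + 7/4·1 + 32/13·1 + (-9/7)·1 = 1 ✓
b·c: 7/4·(-1) + 32/13·(-19/15) + (-9/7)·1 = -33599/5460 ≠ 1/2 ⇒ order 1.

1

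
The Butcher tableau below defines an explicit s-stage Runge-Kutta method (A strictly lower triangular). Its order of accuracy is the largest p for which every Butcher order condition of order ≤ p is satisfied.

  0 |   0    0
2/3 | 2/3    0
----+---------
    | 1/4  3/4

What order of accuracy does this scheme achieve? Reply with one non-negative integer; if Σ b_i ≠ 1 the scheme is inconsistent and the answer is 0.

b = (1/4, 3/4)
c = (0, 2/3)
Σ b_i: 1/4·1 + 3/4·1 = 1 ✓
b·c: 3/4·2/3 = 1/2 ✓; 2 stages ⇒ order 2.

2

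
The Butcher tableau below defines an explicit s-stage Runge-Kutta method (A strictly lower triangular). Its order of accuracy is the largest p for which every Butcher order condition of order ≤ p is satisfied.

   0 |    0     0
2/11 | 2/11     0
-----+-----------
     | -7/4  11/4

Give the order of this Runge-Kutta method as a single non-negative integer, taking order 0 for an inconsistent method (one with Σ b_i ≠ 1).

2

b = (-7/4, 11/4)
c = (0, 2/11)
Σ b_i: (-7/4)·1 + 11/4·1 = 1 ✓
b·c: 11/4·2/11 = 1/2 ✓; 2 stages ⇒ order 2.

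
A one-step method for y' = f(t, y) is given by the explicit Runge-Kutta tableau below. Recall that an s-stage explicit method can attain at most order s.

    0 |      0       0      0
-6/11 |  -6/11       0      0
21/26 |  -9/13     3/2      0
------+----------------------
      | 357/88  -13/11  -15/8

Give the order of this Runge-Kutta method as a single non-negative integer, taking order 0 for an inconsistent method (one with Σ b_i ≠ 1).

b = (357/88, -13/11, -15/8)
c = (0, -6/11, 21/26)
Ac = (0, 0, -9/11)
Σ b_i: 357/88·1 + (-13/11)·1 + (-15/8)·1 = 1 ✓
b·c: (-13/11)·(-6/11) + (-15/8)·21/26 = -21891/25168 ≠ 1/2 ⇒ order 1.

1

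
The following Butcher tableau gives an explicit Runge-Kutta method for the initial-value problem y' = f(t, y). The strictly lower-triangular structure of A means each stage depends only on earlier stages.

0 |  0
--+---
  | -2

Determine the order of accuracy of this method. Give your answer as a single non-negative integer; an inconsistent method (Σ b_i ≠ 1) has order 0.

b = (-2)
c = (0)
Σ b_i: (-2)·1 = -2 ≠ 1 ⇒ order 0.

0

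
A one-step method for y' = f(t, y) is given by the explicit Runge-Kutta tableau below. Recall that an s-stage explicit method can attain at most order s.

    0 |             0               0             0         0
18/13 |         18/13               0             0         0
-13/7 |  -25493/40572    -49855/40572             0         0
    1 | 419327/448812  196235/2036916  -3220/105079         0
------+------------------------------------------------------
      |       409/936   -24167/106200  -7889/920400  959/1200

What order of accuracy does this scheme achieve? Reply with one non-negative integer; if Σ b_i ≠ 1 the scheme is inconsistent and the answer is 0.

b = (409/936, -24167/106200, -7889/920400, 959/1200)
c = (0, 18/13, -13/7, 1)
Ac = (0, 0, -3835/2254, 365/1918)
Σ b_i: 409/936·1 + (-24167/106200)·1 + (-7889/920400)·1 + 959/1200·1 = 1 ✓
b·c: (-24167/106200)·18/13 + (-7889/920400)·(-13/7) + 959/1200·1 = 1/2 ✓
b·c²: (-24167/106200)·324/169 + (-7889/920400)·169/49 + 959/1200·1 = 1/3 ✓
b·Ac: (-7889/920400)·(-3835/2254) + 959/1200·365/1918 = 1/6 ✓
b·c³: (-24167/106200)·5832/2197 + (-7889/920400)·(-2197/343) + 959/1200·1 = 1/4 ✓
b·(c∘Ac): (-7889/920400)·49855/15778 + 959/1200·365/1918 = 1/8 ✓
b·Ac²: (-7889/920400)·(-2655/1127) + 959/1200·985/12467 = 1/12 ✓
b·A²c: 959/1200·50/959 = 1/24 ✓; 4 stages ⇒ order 4.

4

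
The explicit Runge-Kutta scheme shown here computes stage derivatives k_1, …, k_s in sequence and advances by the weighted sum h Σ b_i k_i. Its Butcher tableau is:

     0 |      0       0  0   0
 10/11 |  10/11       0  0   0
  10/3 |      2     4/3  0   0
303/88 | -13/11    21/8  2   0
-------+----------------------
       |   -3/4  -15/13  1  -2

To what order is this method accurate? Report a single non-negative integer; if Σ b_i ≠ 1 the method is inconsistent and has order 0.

0

b = (-3/4, -15/13, 1, -2)
c = (0, 10/11, 10/3, 303/88)
Ac = (0, 0, 40/33, 1195/132)
Σ b_i: (-3/4)·1 + (-15/13)·1 + 1·1 + (-2)·1 = -151/52 ≠ 1 ⇒ order 0.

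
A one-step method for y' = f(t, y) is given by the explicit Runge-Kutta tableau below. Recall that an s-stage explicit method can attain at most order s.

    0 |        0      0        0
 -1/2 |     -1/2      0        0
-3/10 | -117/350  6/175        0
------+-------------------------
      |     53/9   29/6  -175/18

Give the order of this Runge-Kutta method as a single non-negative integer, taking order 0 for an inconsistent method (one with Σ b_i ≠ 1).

3

b = (53/9, 29/6, -175/18)
c = (0, -1/2, -3/10)
Ac = (0, 0, -3/175)
Σ b_i: 53/9·1 + 29/6·1 + (-175/18)·1 = 1 ✓
b·c: 29/6·(-1/2) + (-175/18)·(-3/10) = 1/2 ✓
b·c²: 29/6·1/4 + (-175/18)·9/100 = 1/3 ✓
b·Ac: (-175/18)·(-3/175) = 1/6 ✓; 3 stages ⇒ order 3.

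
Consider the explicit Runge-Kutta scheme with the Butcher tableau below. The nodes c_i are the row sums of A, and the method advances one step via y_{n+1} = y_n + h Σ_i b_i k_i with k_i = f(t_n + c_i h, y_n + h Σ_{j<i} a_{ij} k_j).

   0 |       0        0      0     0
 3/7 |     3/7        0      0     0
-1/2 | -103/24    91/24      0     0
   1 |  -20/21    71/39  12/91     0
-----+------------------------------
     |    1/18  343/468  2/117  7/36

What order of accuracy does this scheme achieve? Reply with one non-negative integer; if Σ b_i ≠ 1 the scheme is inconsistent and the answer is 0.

4

b = (1/18, 343/468, 2/117, 7/36)
c = (0, 3/7, -1/2, 1)
Ac = (0, 0, 13/8, 5/7)
Σ b_i: 1/18·1 + 343/468·1 + 2/117·1 + 7/36·1 = 1 ✓
b·c: 343/468·3/7 + 2/117·(-1/2) + 7/36·1 = 1/2 ✓
b·c²: 343/468·9/49 + 2/117·1/4 + 7/36·1 = 1/3 ✓
b·Ac: 2/117·13/8 + 7/36·5/7 = 1/6 ✓
b·c³: 343/468·27/343 + 2/117·(-1/8) + 7/36·1 = 1/4 ✓
b·(c∘Ac): 2/117·(-13/16) + 7/36·5/7 = 1/8 ✓
b·Ac²: 2/117·39/56 + 7/36·18/49 = 1/12 ✓
b·A²c: 7/36·3/14 = 1/24 ✓; 4 stages ⇒ order 4.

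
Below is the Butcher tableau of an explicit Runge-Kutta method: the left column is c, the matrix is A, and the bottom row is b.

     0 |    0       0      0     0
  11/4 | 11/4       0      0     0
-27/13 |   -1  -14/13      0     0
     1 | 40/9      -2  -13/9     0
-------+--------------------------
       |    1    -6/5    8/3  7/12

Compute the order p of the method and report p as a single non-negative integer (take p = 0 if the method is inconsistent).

0

b = (1, -6/5, 8/3, 7/12)
c = (0, 11/4, -27/13, 1)
Ac = (0, 0, -77/26, -5/2)
Σ b_i: 1·1 + (-6/5)·1 + 8/3·1 + 7/12·1 = 61/20 ≠ 1 ⇒ order 0.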